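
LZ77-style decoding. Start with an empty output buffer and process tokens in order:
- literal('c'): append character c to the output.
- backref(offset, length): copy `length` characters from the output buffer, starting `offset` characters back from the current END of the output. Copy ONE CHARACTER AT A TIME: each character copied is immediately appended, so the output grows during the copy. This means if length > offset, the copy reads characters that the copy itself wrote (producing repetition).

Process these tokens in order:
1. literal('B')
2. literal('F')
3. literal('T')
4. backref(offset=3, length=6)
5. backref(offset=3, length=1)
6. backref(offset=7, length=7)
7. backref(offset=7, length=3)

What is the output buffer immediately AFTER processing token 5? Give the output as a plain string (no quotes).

Token 1: literal('B'). Output: "B"
Token 2: literal('F'). Output: "BF"
Token 3: literal('T'). Output: "BFT"
Token 4: backref(off=3, len=6) (overlapping!). Copied 'BFTBFT' from pos 0. Output: "BFTBFTBFT"
Token 5: backref(off=3, len=1). Copied 'B' from pos 6. Output: "BFTBFTBFTB"

Answer: BFTBFTBFTB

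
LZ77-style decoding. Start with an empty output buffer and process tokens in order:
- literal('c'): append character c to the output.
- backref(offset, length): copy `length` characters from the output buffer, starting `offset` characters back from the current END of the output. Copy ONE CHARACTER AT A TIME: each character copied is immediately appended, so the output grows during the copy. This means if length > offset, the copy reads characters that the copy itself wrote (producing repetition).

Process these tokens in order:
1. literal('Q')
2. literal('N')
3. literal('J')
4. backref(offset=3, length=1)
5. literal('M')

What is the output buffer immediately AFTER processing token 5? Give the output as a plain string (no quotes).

Answer: QNJQM

Derivation:
Token 1: literal('Q'). Output: "Q"
Token 2: literal('N'). Output: "QN"
Token 3: literal('J'). Output: "QNJ"
Token 4: backref(off=3, len=1). Copied 'Q' from pos 0. Output: "QNJQ"
Token 5: literal('M'). Output: "QNJQM"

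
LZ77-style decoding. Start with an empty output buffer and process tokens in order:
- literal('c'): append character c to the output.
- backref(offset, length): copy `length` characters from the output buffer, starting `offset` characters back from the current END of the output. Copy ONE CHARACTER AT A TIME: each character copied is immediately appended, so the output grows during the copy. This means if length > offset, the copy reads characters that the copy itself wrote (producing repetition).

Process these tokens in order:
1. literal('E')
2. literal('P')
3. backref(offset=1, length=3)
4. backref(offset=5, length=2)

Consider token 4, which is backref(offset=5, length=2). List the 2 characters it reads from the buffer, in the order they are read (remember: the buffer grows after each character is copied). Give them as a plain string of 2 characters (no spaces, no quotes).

Answer: EP

Derivation:
Token 1: literal('E'). Output: "E"
Token 2: literal('P'). Output: "EP"
Token 3: backref(off=1, len=3) (overlapping!). Copied 'PPP' from pos 1. Output: "EPPPP"
Token 4: backref(off=5, len=2). Buffer before: "EPPPP" (len 5)
  byte 1: read out[0]='E', append. Buffer now: "EPPPPE"
  byte 2: read out[1]='P', append. Buffer now: "EPPPPEP"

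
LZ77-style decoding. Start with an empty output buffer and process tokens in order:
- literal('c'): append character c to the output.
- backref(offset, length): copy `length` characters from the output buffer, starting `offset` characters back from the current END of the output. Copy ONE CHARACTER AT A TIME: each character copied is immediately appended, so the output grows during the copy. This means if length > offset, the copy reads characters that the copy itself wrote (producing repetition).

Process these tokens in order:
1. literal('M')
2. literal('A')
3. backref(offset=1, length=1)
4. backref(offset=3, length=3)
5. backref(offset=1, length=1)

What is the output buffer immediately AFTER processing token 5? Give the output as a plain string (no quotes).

Answer: MAAMAAA

Derivation:
Token 1: literal('M'). Output: "M"
Token 2: literal('A'). Output: "MA"
Token 3: backref(off=1, len=1). Copied 'A' from pos 1. Output: "MAA"
Token 4: backref(off=3, len=3). Copied 'MAA' from pos 0. Output: "MAAMAA"
Token 5: backref(off=1, len=1). Copied 'A' from pos 5. Output: "MAAMAAA"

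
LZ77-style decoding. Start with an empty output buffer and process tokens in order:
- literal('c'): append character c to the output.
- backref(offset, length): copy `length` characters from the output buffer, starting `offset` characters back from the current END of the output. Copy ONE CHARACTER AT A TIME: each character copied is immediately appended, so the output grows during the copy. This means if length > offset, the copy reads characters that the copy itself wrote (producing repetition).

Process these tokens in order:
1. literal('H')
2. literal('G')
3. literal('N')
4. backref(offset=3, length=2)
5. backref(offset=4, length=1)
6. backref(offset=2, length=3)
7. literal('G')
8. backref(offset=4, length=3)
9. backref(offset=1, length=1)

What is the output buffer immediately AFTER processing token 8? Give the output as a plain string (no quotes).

Token 1: literal('H'). Output: "H"
Token 2: literal('G'). Output: "HG"
Token 3: literal('N'). Output: "HGN"
Token 4: backref(off=3, len=2). Copied 'HG' from pos 0. Output: "HGNHG"
Token 5: backref(off=4, len=1). Copied 'G' from pos 1. Output: "HGNHGG"
Token 6: backref(off=2, len=3) (overlapping!). Copied 'GGG' from pos 4. Output: "HGNHGGGGG"
Token 7: literal('G'). Output: "HGNHGGGGGG"
Token 8: backref(off=4, len=3). Copied 'GGG' from pos 6. Output: "HGNHGGGGGGGGG"

Answer: HGNHGGGGGGGGG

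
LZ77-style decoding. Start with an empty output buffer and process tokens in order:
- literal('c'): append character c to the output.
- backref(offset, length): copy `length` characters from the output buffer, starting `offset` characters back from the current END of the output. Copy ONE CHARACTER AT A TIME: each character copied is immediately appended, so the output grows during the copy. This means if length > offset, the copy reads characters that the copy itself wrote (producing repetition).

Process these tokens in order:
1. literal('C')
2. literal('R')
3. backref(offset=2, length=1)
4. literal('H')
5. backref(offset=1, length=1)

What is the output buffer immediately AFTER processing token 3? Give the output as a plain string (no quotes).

Token 1: literal('C'). Output: "C"
Token 2: literal('R'). Output: "CR"
Token 3: backref(off=2, len=1). Copied 'C' from pos 0. Output: "CRC"

Answer: CRC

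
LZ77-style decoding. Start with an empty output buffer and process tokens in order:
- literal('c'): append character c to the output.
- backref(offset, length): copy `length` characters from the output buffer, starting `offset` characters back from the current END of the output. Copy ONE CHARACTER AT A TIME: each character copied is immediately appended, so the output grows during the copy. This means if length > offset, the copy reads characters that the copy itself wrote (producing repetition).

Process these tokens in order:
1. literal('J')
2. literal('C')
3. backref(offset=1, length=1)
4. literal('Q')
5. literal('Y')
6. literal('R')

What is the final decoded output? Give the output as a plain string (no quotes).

Answer: JCCQYR

Derivation:
Token 1: literal('J'). Output: "J"
Token 2: literal('C'). Output: "JC"
Token 3: backref(off=1, len=1). Copied 'C' from pos 1. Output: "JCC"
Token 4: literal('Q'). Output: "JCCQ"
Token 5: literal('Y'). Output: "JCCQY"
Token 6: literal('R'). Output: "JCCQYR"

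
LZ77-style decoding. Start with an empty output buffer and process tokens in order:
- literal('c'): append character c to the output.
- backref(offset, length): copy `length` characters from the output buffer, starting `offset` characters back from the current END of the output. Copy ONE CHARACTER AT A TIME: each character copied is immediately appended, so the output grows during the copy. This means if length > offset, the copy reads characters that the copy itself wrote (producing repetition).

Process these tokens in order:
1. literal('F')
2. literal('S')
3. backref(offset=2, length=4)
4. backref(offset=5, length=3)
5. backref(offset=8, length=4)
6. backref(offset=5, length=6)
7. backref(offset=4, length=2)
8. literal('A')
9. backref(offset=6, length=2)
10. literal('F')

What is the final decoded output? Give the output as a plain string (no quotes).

Answer: FSFSFSSFSSFSFSSFSFSFSASFF

Derivation:
Token 1: literal('F'). Output: "F"
Token 2: literal('S'). Output: "FS"
Token 3: backref(off=2, len=4) (overlapping!). Copied 'FSFS' from pos 0. Output: "FSFSFS"
Token 4: backref(off=5, len=3). Copied 'SFS' from pos 1. Output: "FSFSFSSFS"
Token 5: backref(off=8, len=4). Copied 'SFSF' from pos 1. Output: "FSFSFSSFSSFSF"
Token 6: backref(off=5, len=6) (overlapping!). Copied 'SSFSFS' from pos 8. Output: "FSFSFSSFSSFSFSSFSFS"
Token 7: backref(off=4, len=2). Copied 'FS' from pos 15. Output: "FSFSFSSFSSFSFSSFSFSFS"
Token 8: literal('A'). Output: "FSFSFSSFSSFSFSSFSFSFSA"
Token 9: backref(off=6, len=2). Copied 'SF' from pos 16. Output: "FSFSFSSFSSFSFSSFSFSFSASF"
Token 10: literal('F'). Output: "FSFSFSSFSSFSFSSFSFSFSASFF"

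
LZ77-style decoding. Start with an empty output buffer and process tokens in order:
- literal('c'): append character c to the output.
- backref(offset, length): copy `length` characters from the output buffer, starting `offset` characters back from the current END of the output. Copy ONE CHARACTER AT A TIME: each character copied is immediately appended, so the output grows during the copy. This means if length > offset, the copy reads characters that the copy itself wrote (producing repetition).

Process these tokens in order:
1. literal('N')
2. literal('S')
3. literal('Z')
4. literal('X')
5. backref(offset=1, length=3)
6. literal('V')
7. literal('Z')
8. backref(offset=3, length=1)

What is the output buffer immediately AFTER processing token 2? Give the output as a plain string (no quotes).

Answer: NS

Derivation:
Token 1: literal('N'). Output: "N"
Token 2: literal('S'). Output: "NS"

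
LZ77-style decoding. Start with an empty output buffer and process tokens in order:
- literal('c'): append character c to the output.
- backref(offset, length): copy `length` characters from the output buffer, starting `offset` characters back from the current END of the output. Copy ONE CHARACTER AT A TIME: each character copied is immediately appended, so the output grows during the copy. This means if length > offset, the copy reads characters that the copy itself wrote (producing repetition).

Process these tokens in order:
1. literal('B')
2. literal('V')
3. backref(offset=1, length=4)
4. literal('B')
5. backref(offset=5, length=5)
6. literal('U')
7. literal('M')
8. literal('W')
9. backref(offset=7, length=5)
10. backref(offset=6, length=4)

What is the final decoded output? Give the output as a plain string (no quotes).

Token 1: literal('B'). Output: "B"
Token 2: literal('V'). Output: "BV"
Token 3: backref(off=1, len=4) (overlapping!). Copied 'VVVV' from pos 1. Output: "BVVVVV"
Token 4: literal('B'). Output: "BVVVVVB"
Token 5: backref(off=5, len=5). Copied 'VVVVB' from pos 2. Output: "BVVVVVBVVVVB"
Token 6: literal('U'). Output: "BVVVVVBVVVVBU"
Token 7: literal('M'). Output: "BVVVVVBVVVVBUM"
Token 8: literal('W'). Output: "BVVVVVBVVVVBUMW"
Token 9: backref(off=7, len=5). Copied 'VVVBU' from pos 8. Output: "BVVVVVBVVVVBUMWVVVBU"
Token 10: backref(off=6, len=4). Copied 'WVVV' from pos 14. Output: "BVVVVVBVVVVBUMWVVVBUWVVV"

Answer: BVVVVVBVVVVBUMWVVVBUWVVV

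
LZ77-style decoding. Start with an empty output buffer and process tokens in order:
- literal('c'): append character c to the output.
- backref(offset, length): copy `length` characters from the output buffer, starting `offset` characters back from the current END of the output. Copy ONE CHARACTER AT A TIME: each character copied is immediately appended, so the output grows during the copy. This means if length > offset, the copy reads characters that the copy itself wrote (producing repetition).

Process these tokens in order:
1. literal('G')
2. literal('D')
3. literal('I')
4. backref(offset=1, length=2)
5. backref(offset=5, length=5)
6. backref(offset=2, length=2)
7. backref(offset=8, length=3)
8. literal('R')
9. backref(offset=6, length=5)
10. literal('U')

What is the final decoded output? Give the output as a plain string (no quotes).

Token 1: literal('G'). Output: "G"
Token 2: literal('D'). Output: "GD"
Token 3: literal('I'). Output: "GDI"
Token 4: backref(off=1, len=2) (overlapping!). Copied 'II' from pos 2. Output: "GDIII"
Token 5: backref(off=5, len=5). Copied 'GDIII' from pos 0. Output: "GDIIIGDIII"
Token 6: backref(off=2, len=2). Copied 'II' from pos 8. Output: "GDIIIGDIIIII"
Token 7: backref(off=8, len=3). Copied 'IGD' from pos 4. Output: "GDIIIGDIIIIIIGD"
Token 8: literal('R'). Output: "GDIIIGDIIIIIIGDR"
Token 9: backref(off=6, len=5). Copied 'IIIGD' from pos 10. Output: "GDIIIGDIIIIIIGDRIIIGD"
Token 10: literal('U'). Output: "GDIIIGDIIIIIIGDRIIIGDU"

Answer: GDIIIGDIIIIIIGDRIIIGDU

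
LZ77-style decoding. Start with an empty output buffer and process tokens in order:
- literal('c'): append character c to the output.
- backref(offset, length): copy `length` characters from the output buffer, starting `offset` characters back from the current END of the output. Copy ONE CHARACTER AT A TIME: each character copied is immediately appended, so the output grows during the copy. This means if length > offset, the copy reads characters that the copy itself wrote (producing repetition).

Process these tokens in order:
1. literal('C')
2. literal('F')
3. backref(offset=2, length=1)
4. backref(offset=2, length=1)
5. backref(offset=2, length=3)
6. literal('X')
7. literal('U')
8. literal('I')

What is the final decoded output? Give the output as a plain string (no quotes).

Answer: CFCFCFCXUI

Derivation:
Token 1: literal('C'). Output: "C"
Token 2: literal('F'). Output: "CF"
Token 3: backref(off=2, len=1). Copied 'C' from pos 0. Output: "CFC"
Token 4: backref(off=2, len=1). Copied 'F' from pos 1. Output: "CFCF"
Token 5: backref(off=2, len=3) (overlapping!). Copied 'CFC' from pos 2. Output: "CFCFCFC"
Token 6: literal('X'). Output: "CFCFCFCX"
Token 7: literal('U'). Output: "CFCFCFCXU"
Token 8: literal('I'). Output: "CFCFCFCXUI"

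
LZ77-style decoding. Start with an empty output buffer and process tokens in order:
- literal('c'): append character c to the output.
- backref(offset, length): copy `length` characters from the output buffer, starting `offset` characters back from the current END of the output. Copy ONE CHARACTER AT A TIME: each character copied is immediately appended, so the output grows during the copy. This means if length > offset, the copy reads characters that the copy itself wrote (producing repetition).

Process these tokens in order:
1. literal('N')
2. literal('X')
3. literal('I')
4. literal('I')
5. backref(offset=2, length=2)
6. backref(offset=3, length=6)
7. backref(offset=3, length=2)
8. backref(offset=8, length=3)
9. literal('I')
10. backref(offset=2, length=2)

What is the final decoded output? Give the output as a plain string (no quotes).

Answer: NXIIIIIIIIIIIIIIIIII

Derivation:
Token 1: literal('N'). Output: "N"
Token 2: literal('X'). Output: "NX"
Token 3: literal('I'). Output: "NXI"
Token 4: literal('I'). Output: "NXII"
Token 5: backref(off=2, len=2). Copied 'II' from pos 2. Output: "NXIIII"
Token 6: backref(off=3, len=6) (overlapping!). Copied 'IIIIII' from pos 3. Output: "NXIIIIIIIIII"
Token 7: backref(off=3, len=2). Copied 'II' from pos 9. Output: "NXIIIIIIIIIIII"
Token 8: backref(off=8, len=3). Copied 'III' from pos 6. Output: "NXIIIIIIIIIIIIIII"
Token 9: literal('I'). Output: "NXIIIIIIIIIIIIIIII"
Token 10: backref(off=2, len=2). Copied 'II' from pos 16. Output: "NXIIIIIIIIIIIIIIIIII"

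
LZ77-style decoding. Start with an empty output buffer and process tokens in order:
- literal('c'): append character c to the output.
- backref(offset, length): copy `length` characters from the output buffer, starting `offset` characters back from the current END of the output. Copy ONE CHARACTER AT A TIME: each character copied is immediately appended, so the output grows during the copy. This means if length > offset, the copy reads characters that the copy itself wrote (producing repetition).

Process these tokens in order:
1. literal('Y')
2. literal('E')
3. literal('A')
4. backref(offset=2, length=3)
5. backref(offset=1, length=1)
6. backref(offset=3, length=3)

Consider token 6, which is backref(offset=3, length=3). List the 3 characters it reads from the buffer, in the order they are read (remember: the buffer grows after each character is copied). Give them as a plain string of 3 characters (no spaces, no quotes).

Token 1: literal('Y'). Output: "Y"
Token 2: literal('E'). Output: "YE"
Token 3: literal('A'). Output: "YEA"
Token 4: backref(off=2, len=3) (overlapping!). Copied 'EAE' from pos 1. Output: "YEAEAE"
Token 5: backref(off=1, len=1). Copied 'E' from pos 5. Output: "YEAEAEE"
Token 6: backref(off=3, len=3). Buffer before: "YEAEAEE" (len 7)
  byte 1: read out[4]='A', append. Buffer now: "YEAEAEEA"
  byte 2: read out[5]='E', append. Buffer now: "YEAEAEEAE"
  byte 3: read out[6]='E', append. Buffer now: "YEAEAEEAEE"

Answer: AEE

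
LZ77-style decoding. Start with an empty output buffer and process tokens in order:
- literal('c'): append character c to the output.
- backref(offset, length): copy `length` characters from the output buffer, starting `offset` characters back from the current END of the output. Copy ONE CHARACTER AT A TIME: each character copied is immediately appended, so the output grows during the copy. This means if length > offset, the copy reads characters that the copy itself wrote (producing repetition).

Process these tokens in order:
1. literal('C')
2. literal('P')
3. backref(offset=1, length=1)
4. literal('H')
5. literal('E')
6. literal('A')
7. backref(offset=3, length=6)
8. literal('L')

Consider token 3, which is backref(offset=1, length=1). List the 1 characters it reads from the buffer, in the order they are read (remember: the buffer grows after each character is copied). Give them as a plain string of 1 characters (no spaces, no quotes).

Answer: P

Derivation:
Token 1: literal('C'). Output: "C"
Token 2: literal('P'). Output: "CP"
Token 3: backref(off=1, len=1). Buffer before: "CP" (len 2)
  byte 1: read out[1]='P', append. Buffer now: "CPP"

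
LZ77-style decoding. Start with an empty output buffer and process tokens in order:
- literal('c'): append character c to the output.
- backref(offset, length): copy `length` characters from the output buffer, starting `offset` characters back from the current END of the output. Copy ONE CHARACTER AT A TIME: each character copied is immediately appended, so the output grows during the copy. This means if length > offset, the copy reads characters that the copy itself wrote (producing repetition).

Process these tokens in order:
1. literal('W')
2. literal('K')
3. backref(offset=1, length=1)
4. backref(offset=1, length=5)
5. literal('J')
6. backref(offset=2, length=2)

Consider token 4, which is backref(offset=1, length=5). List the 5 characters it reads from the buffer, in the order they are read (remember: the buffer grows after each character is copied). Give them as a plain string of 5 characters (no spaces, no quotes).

Answer: KKKKK

Derivation:
Token 1: literal('W'). Output: "W"
Token 2: literal('K'). Output: "WK"
Token 3: backref(off=1, len=1). Copied 'K' from pos 1. Output: "WKK"
Token 4: backref(off=1, len=5). Buffer before: "WKK" (len 3)
  byte 1: read out[2]='K', append. Buffer now: "WKKK"
  byte 2: read out[3]='K', append. Buffer now: "WKKKK"
  byte 3: read out[4]='K', append. Buffer now: "WKKKKK"
  byte 4: read out[5]='K', append. Buffer now: "WKKKKKK"
  byte 5: read out[6]='K', append. Buffer now: "WKKKKKKK"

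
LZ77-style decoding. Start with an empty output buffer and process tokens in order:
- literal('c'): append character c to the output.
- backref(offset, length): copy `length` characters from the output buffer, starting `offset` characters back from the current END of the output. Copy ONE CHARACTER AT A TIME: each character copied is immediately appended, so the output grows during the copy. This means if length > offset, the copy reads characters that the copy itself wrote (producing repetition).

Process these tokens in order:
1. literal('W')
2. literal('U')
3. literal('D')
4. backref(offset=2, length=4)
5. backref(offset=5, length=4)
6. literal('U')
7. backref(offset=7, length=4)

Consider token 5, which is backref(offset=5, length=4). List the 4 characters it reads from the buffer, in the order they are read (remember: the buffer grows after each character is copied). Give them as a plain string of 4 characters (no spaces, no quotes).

Token 1: literal('W'). Output: "W"
Token 2: literal('U'). Output: "WU"
Token 3: literal('D'). Output: "WUD"
Token 4: backref(off=2, len=4) (overlapping!). Copied 'UDUD' from pos 1. Output: "WUDUDUD"
Token 5: backref(off=5, len=4). Buffer before: "WUDUDUD" (len 7)
  byte 1: read out[2]='D', append. Buffer now: "WUDUDUDD"
  byte 2: read out[3]='U', append. Buffer now: "WUDUDUDDU"
  byte 3: read out[4]='D', append. Buffer now: "WUDUDUDDUD"
  byte 4: read out[5]='U', append. Buffer now: "WUDUDUDDUDU"

Answer: DUDU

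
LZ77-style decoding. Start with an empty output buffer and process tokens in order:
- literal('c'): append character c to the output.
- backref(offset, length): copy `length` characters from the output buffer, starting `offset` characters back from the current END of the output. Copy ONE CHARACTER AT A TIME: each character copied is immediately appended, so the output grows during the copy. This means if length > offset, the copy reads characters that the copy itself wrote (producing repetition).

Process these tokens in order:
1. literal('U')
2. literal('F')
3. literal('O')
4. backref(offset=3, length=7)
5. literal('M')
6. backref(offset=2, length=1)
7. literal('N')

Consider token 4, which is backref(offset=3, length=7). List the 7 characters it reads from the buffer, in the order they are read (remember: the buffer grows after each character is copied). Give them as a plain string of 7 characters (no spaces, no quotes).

Answer: UFOUFOU

Derivation:
Token 1: literal('U'). Output: "U"
Token 2: literal('F'). Output: "UF"
Token 3: literal('O'). Output: "UFO"
Token 4: backref(off=3, len=7). Buffer before: "UFO" (len 3)
  byte 1: read out[0]='U', append. Buffer now: "UFOU"
  byte 2: read out[1]='F', append. Buffer now: "UFOUF"
  byte 3: read out[2]='O', append. Buffer now: "UFOUFO"
  byte 4: read out[3]='U', append. Buffer now: "UFOUFOU"
  byte 5: read out[4]='F', append. Buffer now: "UFOUFOUF"
  byte 6: read out[5]='O', append. Buffer now: "UFOUFOUFO"
  byte 7: read out[6]='U', append. Buffer now: "UFOUFOUFOU"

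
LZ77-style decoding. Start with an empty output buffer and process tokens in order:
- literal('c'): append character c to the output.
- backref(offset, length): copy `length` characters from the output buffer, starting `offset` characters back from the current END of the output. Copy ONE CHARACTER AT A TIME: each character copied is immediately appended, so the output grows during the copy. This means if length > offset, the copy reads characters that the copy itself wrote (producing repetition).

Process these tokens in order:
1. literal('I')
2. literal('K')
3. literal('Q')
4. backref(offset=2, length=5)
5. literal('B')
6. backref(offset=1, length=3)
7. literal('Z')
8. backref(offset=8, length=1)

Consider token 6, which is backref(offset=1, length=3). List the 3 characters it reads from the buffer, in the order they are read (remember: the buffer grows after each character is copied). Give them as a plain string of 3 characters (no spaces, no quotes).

Answer: BBB

Derivation:
Token 1: literal('I'). Output: "I"
Token 2: literal('K'). Output: "IK"
Token 3: literal('Q'). Output: "IKQ"
Token 4: backref(off=2, len=5) (overlapping!). Copied 'KQKQK' from pos 1. Output: "IKQKQKQK"
Token 5: literal('B'). Output: "IKQKQKQKB"
Token 6: backref(off=1, len=3). Buffer before: "IKQKQKQKB" (len 9)
  byte 1: read out[8]='B', append. Buffer now: "IKQKQKQKBB"
  byte 2: read out[9]='B', append. Buffer now: "IKQKQKQKBBB"
  byte 3: read out[10]='B', append. Buffer now: "IKQKQKQKBBBB"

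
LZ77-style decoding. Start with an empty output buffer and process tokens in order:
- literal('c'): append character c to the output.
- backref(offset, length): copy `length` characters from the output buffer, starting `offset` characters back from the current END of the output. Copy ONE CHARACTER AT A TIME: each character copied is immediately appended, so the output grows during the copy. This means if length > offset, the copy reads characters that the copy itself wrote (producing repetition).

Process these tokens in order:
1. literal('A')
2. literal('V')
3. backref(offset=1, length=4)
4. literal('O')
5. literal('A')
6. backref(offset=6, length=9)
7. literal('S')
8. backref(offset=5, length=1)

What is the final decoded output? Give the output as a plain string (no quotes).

Token 1: literal('A'). Output: "A"
Token 2: literal('V'). Output: "AV"
Token 3: backref(off=1, len=4) (overlapping!). Copied 'VVVV' from pos 1. Output: "AVVVVV"
Token 4: literal('O'). Output: "AVVVVVO"
Token 5: literal('A'). Output: "AVVVVVOA"
Token 6: backref(off=6, len=9) (overlapping!). Copied 'VVVVOAVVV' from pos 2. Output: "AVVVVVOAVVVVOAVVV"
Token 7: literal('S'). Output: "AVVVVVOAVVVVOAVVVS"
Token 8: backref(off=5, len=1). Copied 'A' from pos 13. Output: "AVVVVVOAVVVVOAVVVSA"

Answer: AVVVVVOAVVVVOAVVVSA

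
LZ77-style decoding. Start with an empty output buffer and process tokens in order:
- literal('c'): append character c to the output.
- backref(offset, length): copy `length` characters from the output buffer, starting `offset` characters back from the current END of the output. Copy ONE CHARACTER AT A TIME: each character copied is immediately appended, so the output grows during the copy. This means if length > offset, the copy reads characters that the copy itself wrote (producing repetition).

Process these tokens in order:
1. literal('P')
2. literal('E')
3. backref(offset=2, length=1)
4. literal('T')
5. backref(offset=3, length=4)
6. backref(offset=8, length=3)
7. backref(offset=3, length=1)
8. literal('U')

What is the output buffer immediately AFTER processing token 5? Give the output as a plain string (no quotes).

Answer: PEPTEPTE

Derivation:
Token 1: literal('P'). Output: "P"
Token 2: literal('E'). Output: "PE"
Token 3: backref(off=2, len=1). Copied 'P' from pos 0. Output: "PEP"
Token 4: literal('T'). Output: "PEPT"
Token 5: backref(off=3, len=4) (overlapping!). Copied 'EPTE' from pos 1. Output: "PEPTEPTE"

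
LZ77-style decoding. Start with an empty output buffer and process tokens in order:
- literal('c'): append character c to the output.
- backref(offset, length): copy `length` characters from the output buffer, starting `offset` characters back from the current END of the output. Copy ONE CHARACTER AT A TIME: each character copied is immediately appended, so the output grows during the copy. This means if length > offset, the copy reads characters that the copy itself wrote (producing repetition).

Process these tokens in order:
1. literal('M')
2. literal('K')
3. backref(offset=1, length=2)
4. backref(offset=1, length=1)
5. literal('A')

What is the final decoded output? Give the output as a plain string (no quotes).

Answer: MKKKKA

Derivation:
Token 1: literal('M'). Output: "M"
Token 2: literal('K'). Output: "MK"
Token 3: backref(off=1, len=2) (overlapping!). Copied 'KK' from pos 1. Output: "MKKK"
Token 4: backref(off=1, len=1). Copied 'K' from pos 3. Output: "MKKKK"
Token 5: literal('A'). Output: "MKKKKA"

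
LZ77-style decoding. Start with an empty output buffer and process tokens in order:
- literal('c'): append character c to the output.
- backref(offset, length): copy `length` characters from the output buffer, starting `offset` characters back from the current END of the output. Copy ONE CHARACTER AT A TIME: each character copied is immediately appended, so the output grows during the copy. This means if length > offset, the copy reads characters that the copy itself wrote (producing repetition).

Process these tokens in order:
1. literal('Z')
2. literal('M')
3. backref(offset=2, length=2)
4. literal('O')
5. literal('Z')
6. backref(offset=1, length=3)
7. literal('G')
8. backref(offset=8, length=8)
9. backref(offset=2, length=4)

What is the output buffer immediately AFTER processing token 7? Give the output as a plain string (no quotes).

Token 1: literal('Z'). Output: "Z"
Token 2: literal('M'). Output: "ZM"
Token 3: backref(off=2, len=2). Copied 'ZM' from pos 0. Output: "ZMZM"
Token 4: literal('O'). Output: "ZMZMO"
Token 5: literal('Z'). Output: "ZMZMOZ"
Token 6: backref(off=1, len=3) (overlapping!). Copied 'ZZZ' from pos 5. Output: "ZMZMOZZZZ"
Token 7: literal('G'). Output: "ZMZMOZZZZG"

Answer: ZMZMOZZZZG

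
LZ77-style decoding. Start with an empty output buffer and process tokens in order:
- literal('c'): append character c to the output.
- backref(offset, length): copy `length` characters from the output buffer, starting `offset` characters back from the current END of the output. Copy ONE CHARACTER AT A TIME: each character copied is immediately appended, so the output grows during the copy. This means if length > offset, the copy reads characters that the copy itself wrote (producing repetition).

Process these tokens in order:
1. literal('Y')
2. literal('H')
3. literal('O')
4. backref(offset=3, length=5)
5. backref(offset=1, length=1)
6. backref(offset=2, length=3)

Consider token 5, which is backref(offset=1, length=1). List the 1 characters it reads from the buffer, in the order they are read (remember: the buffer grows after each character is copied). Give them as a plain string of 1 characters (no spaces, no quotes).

Answer: H

Derivation:
Token 1: literal('Y'). Output: "Y"
Token 2: literal('H'). Output: "YH"
Token 3: literal('O'). Output: "YHO"
Token 4: backref(off=3, len=5) (overlapping!). Copied 'YHOYH' from pos 0. Output: "YHOYHOYH"
Token 5: backref(off=1, len=1). Buffer before: "YHOYHOYH" (len 8)
  byte 1: read out[7]='H', append. Buffer now: "YHOYHOYHH"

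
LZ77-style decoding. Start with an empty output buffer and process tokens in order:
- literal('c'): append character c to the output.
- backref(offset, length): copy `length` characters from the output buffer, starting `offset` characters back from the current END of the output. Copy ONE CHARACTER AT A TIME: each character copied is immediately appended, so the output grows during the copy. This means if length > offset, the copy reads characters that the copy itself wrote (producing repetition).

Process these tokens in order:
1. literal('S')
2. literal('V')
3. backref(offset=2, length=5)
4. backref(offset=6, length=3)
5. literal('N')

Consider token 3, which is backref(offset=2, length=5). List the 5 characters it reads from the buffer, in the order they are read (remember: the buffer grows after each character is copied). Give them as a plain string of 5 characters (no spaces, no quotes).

Answer: SVSVS

Derivation:
Token 1: literal('S'). Output: "S"
Token 2: literal('V'). Output: "SV"
Token 3: backref(off=2, len=5). Buffer before: "SV" (len 2)
  byte 1: read out[0]='S', append. Buffer now: "SVS"
  byte 2: read out[1]='V', append. Buffer now: "SVSV"
  byte 3: read out[2]='S', append. Buffer now: "SVSVS"
  byte 4: read out[3]='V', append. Buffer now: "SVSVSV"
  byte 5: read out[4]='S', append. Buffer now: "SVSVSVS"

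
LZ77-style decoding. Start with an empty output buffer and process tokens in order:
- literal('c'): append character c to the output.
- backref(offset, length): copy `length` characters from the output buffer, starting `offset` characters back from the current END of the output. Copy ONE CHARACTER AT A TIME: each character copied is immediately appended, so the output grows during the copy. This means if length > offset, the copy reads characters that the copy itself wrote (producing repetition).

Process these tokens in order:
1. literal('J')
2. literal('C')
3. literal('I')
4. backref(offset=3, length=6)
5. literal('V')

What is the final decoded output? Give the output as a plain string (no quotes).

Token 1: literal('J'). Output: "J"
Token 2: literal('C'). Output: "JC"
Token 3: literal('I'). Output: "JCI"
Token 4: backref(off=3, len=6) (overlapping!). Copied 'JCIJCI' from pos 0. Output: "JCIJCIJCI"
Token 5: literal('V'). Output: "JCIJCIJCIV"

Answer: JCIJCIJCIV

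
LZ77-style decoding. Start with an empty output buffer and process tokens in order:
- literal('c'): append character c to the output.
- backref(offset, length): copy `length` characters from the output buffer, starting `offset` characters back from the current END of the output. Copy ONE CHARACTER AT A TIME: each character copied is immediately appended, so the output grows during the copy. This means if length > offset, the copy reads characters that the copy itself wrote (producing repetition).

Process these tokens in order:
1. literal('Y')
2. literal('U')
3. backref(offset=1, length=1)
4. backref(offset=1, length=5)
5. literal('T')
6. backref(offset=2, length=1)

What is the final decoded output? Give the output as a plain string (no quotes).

Answer: YUUUUUUUTU

Derivation:
Token 1: literal('Y'). Output: "Y"
Token 2: literal('U'). Output: "YU"
Token 3: backref(off=1, len=1). Copied 'U' from pos 1. Output: "YUU"
Token 4: backref(off=1, len=5) (overlapping!). Copied 'UUUUU' from pos 2. Output: "YUUUUUUU"
Token 5: literal('T'). Output: "YUUUUUUUT"
Token 6: backref(off=2, len=1). Copied 'U' from pos 7. Output: "YUUUUUUUTU"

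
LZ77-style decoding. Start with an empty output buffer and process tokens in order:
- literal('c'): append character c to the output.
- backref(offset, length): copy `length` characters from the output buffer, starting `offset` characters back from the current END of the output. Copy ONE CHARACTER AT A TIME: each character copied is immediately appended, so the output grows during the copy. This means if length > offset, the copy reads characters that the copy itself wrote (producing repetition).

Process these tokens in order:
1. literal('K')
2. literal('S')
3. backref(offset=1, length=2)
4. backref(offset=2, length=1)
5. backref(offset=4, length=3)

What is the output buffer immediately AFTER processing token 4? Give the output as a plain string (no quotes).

Answer: KSSSS

Derivation:
Token 1: literal('K'). Output: "K"
Token 2: literal('S'). Output: "KS"
Token 3: backref(off=1, len=2) (overlapping!). Copied 'SS' from pos 1. Output: "KSSS"
Token 4: backref(off=2, len=1). Copied 'S' from pos 2. Output: "KSSSS"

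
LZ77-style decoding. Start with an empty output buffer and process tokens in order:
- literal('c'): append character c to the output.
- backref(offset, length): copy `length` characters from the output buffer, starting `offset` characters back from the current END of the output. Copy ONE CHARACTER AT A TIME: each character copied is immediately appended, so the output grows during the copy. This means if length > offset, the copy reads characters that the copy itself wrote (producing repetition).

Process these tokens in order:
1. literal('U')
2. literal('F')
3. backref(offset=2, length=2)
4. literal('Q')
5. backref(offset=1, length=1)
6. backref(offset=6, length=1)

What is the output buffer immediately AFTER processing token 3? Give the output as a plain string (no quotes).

Answer: UFUF

Derivation:
Token 1: literal('U'). Output: "U"
Token 2: literal('F'). Output: "UF"
Token 3: backref(off=2, len=2). Copied 'UF' from pos 0. Output: "UFUF"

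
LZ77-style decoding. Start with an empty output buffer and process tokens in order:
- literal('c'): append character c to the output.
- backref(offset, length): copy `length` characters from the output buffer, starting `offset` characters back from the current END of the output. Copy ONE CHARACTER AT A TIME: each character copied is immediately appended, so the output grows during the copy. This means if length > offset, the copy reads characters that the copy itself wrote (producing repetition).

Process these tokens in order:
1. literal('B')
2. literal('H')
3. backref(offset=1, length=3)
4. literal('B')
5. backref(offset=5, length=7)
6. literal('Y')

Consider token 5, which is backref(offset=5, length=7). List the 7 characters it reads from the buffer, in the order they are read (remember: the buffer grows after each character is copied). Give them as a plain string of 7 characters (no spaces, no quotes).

Answer: HHHHBHH

Derivation:
Token 1: literal('B'). Output: "B"
Token 2: literal('H'). Output: "BH"
Token 3: backref(off=1, len=3) (overlapping!). Copied 'HHH' from pos 1. Output: "BHHHH"
Token 4: literal('B'). Output: "BHHHHB"
Token 5: backref(off=5, len=7). Buffer before: "BHHHHB" (len 6)
  byte 1: read out[1]='H', append. Buffer now: "BHHHHBH"
  byte 2: read out[2]='H', append. Buffer now: "BHHHHBHH"
  byte 3: read out[3]='H', append. Buffer now: "BHHHHBHHH"
  byte 4: read out[4]='H', append. Buffer now: "BHHHHBHHHH"
  byte 5: read out[5]='B', append. Buffer now: "BHHHHBHHHHB"
  byte 6: read out[6]='H', append. Buffer now: "BHHHHBHHHHBH"
  byte 7: read out[7]='H', append. Buffer now: "BHHHHBHHHHBHH"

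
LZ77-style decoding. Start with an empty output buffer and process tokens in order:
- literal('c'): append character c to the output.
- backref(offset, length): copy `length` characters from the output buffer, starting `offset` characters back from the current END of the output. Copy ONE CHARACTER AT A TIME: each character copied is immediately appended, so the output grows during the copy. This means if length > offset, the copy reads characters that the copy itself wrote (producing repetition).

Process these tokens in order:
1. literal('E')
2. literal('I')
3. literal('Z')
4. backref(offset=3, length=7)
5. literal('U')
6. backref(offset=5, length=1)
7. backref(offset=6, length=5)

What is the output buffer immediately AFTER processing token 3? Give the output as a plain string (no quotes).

Answer: EIZ

Derivation:
Token 1: literal('E'). Output: "E"
Token 2: literal('I'). Output: "EI"
Token 3: literal('Z'). Output: "EIZ"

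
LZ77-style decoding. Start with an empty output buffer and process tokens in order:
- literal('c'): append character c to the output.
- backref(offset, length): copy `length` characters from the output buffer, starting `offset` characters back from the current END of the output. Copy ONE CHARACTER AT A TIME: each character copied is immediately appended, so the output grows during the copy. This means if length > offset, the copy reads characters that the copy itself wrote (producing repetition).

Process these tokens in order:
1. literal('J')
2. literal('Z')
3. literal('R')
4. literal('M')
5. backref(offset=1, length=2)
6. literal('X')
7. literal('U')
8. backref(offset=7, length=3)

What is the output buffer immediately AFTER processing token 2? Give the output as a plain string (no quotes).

Answer: JZ

Derivation:
Token 1: literal('J'). Output: "J"
Token 2: literal('Z'). Output: "JZ"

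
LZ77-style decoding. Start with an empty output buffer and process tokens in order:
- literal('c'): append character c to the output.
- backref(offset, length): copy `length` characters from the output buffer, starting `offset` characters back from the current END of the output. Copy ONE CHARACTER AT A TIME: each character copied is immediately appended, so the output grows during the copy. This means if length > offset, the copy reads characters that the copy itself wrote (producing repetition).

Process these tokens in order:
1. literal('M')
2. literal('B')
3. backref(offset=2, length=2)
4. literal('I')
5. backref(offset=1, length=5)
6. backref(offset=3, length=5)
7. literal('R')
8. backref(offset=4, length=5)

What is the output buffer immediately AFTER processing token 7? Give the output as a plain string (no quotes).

Answer: MBMBIIIIIIIIIIIR

Derivation:
Token 1: literal('M'). Output: "M"
Token 2: literal('B'). Output: "MB"
Token 3: backref(off=2, len=2). Copied 'MB' from pos 0. Output: "MBMB"
Token 4: literal('I'). Output: "MBMBI"
Token 5: backref(off=1, len=5) (overlapping!). Copied 'IIIII' from pos 4. Output: "MBMBIIIIII"
Token 6: backref(off=3, len=5) (overlapping!). Copied 'IIIII' from pos 7. Output: "MBMBIIIIIIIIIII"
Token 7: literal('R'). Output: "MBMBIIIIIIIIIIIR"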